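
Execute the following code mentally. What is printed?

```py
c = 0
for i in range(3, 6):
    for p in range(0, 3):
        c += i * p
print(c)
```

i=3,p=0: c = 0+0 = 0
i=3,p=1: c = 0+3 = 3
i=3,p=2: c = 3+6 = 9
i=4,p=0: c = 9+0 = 9
i=4,p=1: c = 9+4 = 13
i=4,p=2: c = 13+8 = 21
i=5,p=0: c = 21+0 = 21
i=5,p=1: c = 21+5 = 26
i=5,p=2: c = 26+10 = 36

36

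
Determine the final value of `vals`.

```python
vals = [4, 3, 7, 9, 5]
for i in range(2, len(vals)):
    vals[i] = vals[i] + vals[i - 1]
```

i=2: vals[2] = 7+3 = 10 → [4, 3, 10, 9, 5]
i=3: vals[3] = 9+10 = 19 → [4, 3, 10, 19, 5]
i=4: vals[4] = 5+19 = 24 → [4, 3, 10, 19, 24]

[4, 3, 10, 19, 24]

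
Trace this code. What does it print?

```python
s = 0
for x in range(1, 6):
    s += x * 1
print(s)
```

15

x=1: s = 0+1*1 = 1
x=2: s = 1+2*1 = 3
x=3: s = 3+3*1 = 6
x=4: s = 6+4*1 = 10
x=5: s = 10+5*1 = 15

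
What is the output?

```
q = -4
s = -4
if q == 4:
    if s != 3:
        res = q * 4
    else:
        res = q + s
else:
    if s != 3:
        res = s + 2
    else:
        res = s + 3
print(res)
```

q=-4, s=-4
q == 4 is False; s != 3 is True
→ res = s + 2 = -2

-2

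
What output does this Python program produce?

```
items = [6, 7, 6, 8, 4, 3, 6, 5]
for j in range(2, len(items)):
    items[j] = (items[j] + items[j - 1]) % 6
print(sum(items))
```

j=2: items[2] = (6+7)%6 = 1 → [6, 7, 1, 8, 4, 3, 6, 5]
j=3: items[3] = (8+1)%6 = 3 → [6, 7, 1, 3, 4, 3, 6, 5]
j=4: items[4] = (4+3)%6 = 1 → [6, 7, 1, 3, 1, 3, 6, 5]
j=5: items[5] = (3+1)%6 = 4 → [6, 7, 1, 3, 1, 4, 6, 5]
j=6: items[6] = (6+4)%6 = 4 → [6, 7, 1, 3, 1, 4, 4, 5]
j=7: items[7] = (5+4)%6 = 3 → [6, 7, 1, 3, 1, 4, 4, 3]
sum = 29

29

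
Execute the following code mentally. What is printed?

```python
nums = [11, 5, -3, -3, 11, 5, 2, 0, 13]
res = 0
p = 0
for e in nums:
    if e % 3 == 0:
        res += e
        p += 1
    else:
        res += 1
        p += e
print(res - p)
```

e=11: not %3==0, res = 0+1 = 1; p=11
e=5: not %3==0, res = 1+1 = 2; p=16
e=-3: %3==0, res = 2+(-3) = -1; p=17
e=-3: %3==0, res = (-1)+(-3) = -4; p=18
e=11: not %3==0, res = (-4)+1 = -3; p=29
e=5: not %3==0, res = (-3)+1 = -2; p=34
e=2: not %3==0, res = (-2)+1 = -1; p=36
e=0: %3==0, res = (-1)+0 = -1; p=37
e=13: not %3==0, res = (-1)+1 = 0; p=50
res-p = 0-50 = -50

-50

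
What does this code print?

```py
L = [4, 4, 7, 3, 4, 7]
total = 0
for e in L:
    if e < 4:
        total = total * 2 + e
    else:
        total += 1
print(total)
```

e=4: not <4, total = 0+1 = 1
e=4: not <4, total = 1+1 = 2
e=7: not <4, total = 2+1 = 3
e=3: <4, total = 3*2+3 = 9
e=4: not <4, total = 9+1 = 10
e=7: not <4, total = 10+1 = 11

11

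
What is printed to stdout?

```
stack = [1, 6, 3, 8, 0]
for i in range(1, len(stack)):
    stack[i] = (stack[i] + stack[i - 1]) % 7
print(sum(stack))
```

i=1: stack[1] = (6+1)%7 = 0 → [1, 0, 3, 8, 0]
i=2: stack[2] = (3+0)%7 = 3 → [1, 0, 3, 8, 0]
i=3: stack[3] = (8+3)%7 = 4 → [1, 0, 3, 4, 0]
i=4: stack[4] = (0+4)%7 = 4 → [1, 0, 3, 4, 4]
sum = 12

12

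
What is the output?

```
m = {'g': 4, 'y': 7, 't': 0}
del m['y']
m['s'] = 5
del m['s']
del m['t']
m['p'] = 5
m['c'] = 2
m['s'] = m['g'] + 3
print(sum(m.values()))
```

18

del 'y' → {'g': 4, 't': 0}
m['s'] = 5 → {'g': 4, 't': 0, 's': 5}
del 's' → {'g': 4, 't': 0}
del 't' → {'g': 4}
m['p'] = 5 → {'g': 4, 'p': 5}
m['c'] = 2 → {'g': 4, 'p': 5, 'c': 2}
m['s'] = m['g']+3 = 7 → {'g': 4, 'p': 5, 'c': 2, 's': 7}
sum of values = 18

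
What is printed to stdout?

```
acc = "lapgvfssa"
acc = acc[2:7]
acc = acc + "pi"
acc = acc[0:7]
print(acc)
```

pgvfspi

slice [2:7] → 'pgvfs'
+ 'pi' → 'pgvfspi'
slice [0:7] → 'pgvfspi'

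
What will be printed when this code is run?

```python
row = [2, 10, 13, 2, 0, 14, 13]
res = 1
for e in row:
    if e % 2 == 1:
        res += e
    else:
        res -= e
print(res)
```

e=2: not odd, res = 1-2 = -1
e=10: not odd, res = (-1)-10 = -11
e=13: odd, res = (-11)+13 = 2
e=2: not odd, res = 2-2 = 0
e=0: not odd, res = 0-0 = 0
e=14: not odd, res = 0-14 = -14
e=13: odd, res = (-14)+13 = -1

-1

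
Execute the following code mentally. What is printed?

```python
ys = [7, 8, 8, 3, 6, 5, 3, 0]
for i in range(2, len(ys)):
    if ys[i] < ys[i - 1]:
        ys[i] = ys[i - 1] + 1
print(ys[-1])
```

13

i=2: 8>=8, unchanged → [7, 8, 8, 3, 6, 5, 3, 0]
i=3: 3<8, ys[3] = 8+1 = 9 → [7, 8, 8, 9, 6, 5, 3, 0]
i=4: 6<9, ys[4] = 9+1 = 10 → [7, 8, 8, 9, 10, 5, 3, 0]
i=5: 5<10, ys[5] = 10+1 = 11 → [7, 8, 8, 9, 10, 11, 3, 0]
i=6: 3<11, ys[6] = 11+1 = 12 → [7, 8, 8, 9, 10, 11, 12, 0]
i=7: 0<12, ys[7] = 12+1 = 13 → [7, 8, 8, 9, 10, 11, 12, 13]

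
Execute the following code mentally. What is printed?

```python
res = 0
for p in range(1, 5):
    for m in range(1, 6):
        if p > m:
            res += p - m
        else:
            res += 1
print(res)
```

p=1,m=1: not 1>1, res = 0+1 = 1
p=1,m=2: not 1>2, res = 1+1 = 2
p=1,m=3: not 1>3, res = 2+1 = 3
p=1,m=4: not 1>4, res = 3+1 = 4
p=1,m=5: not 1>5, res = 4+1 = 5
p=2,m=1: 2>1, res = 5+1 = 6
p=2,m=2: not 2>2, res = 6+1 = 7
p=2,m=3: not 2>3, res = 7+1 = 8
p=2,m=4: not 2>4, res = 8+1 = 9
p=2,m=5: not 2>5, res = 9+1 = 10
p=3,m=1: 3>1, res = 10+2 = 12
p=3,m=2: 3>2, res = 12+1 = 13
p=3,m=3: not 3>3, res = 13+1 = 14
p=3,m=4: not 3>4, res = 14+1 = 15
p=3,m=5: not 3>5, res = 15+1 = 16
p=4,m=1: 4>1, res = 16+3 = 19
p=4,m=2: 4>2, res = 19+2 = 21
p=4,m=3: 4>3, res = 21+1 = 22
p=4,m=4: not 4>4, res = 22+1 = 23
p=4,m=5: not 4>5, res = 23+1 = 24

24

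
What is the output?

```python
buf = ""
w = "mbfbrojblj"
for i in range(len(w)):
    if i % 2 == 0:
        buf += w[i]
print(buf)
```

mfrjl

i=0: add 'm' → 'm'
i=1: skip
i=2: add 'f' → 'mf'
i=3: skip
i=4: add 'r' → 'mfr'
i=5: skip
i=6: add 'j' → 'mfrj'
i=7: skip
i=8: add 'l' → 'mfrjl'
i=9: skip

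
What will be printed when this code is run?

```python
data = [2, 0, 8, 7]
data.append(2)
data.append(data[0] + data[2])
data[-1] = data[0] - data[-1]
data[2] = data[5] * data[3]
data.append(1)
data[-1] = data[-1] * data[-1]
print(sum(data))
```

append 2 → [2, 0, 8, 7, 2]
append data[0]+data[2] = 2+8 = 10 → [2, 0, 8, 7, 2, 10]
data[-1] = data[0]-data[-1] = 2-10 = -8 → [2, 0, 8, 7, 2, -8]
data[2] = data[5]*data[3] = (-8)*7 = -56 → [2, 0, -56, 7, 2, -8]
append 1 → [2, 0, -56, 7, 2, -8, 1]
data[-1] = data[-1]*data[-1] = 1*1 = 1 → [2, 0, -56, 7, 2, -8, 1]
sum = -52

-52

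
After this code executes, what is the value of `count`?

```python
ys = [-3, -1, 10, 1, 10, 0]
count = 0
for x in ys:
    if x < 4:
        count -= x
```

x=-3: <4, count = 0-(-3) = 3
x=-1: <4, count = 3-(-1) = 4
x=10: not <4
x=1: <4, count = 4-1 = 3
x=10: not <4
x=0: <4, count = 3-0 = 3

3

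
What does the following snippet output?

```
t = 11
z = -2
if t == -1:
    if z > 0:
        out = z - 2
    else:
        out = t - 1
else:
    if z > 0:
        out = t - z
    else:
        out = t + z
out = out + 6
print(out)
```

t=11, z=-2
t == -1 is False; z > 0 is False
→ out = t + z = 9
out = 9+6 = 15

15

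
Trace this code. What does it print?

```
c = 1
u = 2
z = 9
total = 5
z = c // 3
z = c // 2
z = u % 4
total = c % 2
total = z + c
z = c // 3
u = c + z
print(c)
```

z = 1//3 = 0
z = 1//2 = 0
z = 2%4 = 2
total = 1%2 = 1
total = 2+1 = 3
z = 1//3 = 0
u = 1+0 = 1

1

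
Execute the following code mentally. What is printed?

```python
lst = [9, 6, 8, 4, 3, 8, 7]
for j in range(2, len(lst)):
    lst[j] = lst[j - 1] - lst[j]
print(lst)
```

[9, 6, -2, -6, -9, -17, -24]

j=2: lst[2] = 6-8 = -2 → [9, 6, -2, 4, 3, 8, 7]
j=3: lst[3] = (-2)-4 = -6 → [9, 6, -2, -6, 3, 8, 7]
j=4: lst[4] = (-6)-3 = -9 → [9, 6, -2, -6, -9, 8, 7]
j=5: lst[5] = (-9)-8 = -17 → [9, 6, -2, -6, -9, -17, 7]
j=6: lst[6] = (-17)-7 = -24 → [9, 6, -2, -6, -9, -17, -24]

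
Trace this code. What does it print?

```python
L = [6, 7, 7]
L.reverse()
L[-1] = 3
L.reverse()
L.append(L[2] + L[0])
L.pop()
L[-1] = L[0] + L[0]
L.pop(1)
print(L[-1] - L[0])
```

reverse → [7, 7, 6]
L[-1] = 3 → [7, 7, 3]
reverse → [3, 7, 7]
append L[2]+L[0] = 7+3 = 10 → [3, 7, 7, 10]
pop() removes 10 → [3, 7, 7]
L[-1] = L[0]+L[0] = 3+3 = 6 → [3, 7, 6]
pop(1) removes 7 → [3, 6]
L[-1]-L[0] = 6-3 = 3

3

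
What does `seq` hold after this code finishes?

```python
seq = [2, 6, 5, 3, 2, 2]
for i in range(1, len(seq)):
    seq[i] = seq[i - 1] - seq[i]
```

i=1: seq[1] = 2-6 = -4 → [2, -4, 5, 3, 2, 2]
i=2: seq[2] = (-4)-5 = -9 → [2, -4, -9, 3, 2, 2]
i=3: seq[3] = (-9)-3 = -12 → [2, -4, -9, -12, 2, 2]
i=4: seq[4] = (-12)-2 = -14 → [2, -4, -9, -12, -14, 2]
i=5: seq[5] = (-14)-2 = -16 → [2, -4, -9, -12, -14, -16]

[2, -4, -9, -12, -14, -16]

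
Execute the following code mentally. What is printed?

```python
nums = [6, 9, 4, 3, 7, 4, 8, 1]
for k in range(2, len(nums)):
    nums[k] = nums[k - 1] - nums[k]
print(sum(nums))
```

k=2: nums[2] = 9-4 = 5 → [6, 9, 5, 3, 7, 4, 8, 1]
k=3: nums[3] = 5-3 = 2 → [6, 9, 5, 2, 7, 4, 8, 1]
k=4: nums[4] = 2-7 = -5 → [6, 9, 5, 2, -5, 4, 8, 1]
k=5: nums[5] = (-5)-4 = -9 → [6, 9, 5, 2, -5, -9, 8, 1]
k=6: nums[6] = (-9)-8 = -17 → [6, 9, 5, 2, -5, -9, -17, 1]
k=7: nums[7] = (-17)-1 = -18 → [6, 9, 5, 2, -5, -9, -17, -18]
sum = -27

-27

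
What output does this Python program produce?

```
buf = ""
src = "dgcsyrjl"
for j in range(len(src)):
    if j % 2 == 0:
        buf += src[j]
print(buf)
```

dcyj

j=0: add 'd' → 'd'
j=1: skip
j=2: add 'c' → 'dc'
j=3: skip
j=4: add 'y' → 'dcy'
j=5: skip
j=6: add 'j' → 'dcyj'
j=7: skip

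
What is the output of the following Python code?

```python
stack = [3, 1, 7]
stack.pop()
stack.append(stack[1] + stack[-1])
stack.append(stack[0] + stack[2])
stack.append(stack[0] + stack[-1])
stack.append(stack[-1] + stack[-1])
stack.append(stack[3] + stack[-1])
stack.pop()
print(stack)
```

[3, 1, 2, 5, 8, 16]

pop() removes 7 → [3, 1]
append stack[1]+stack[-1] = 1+1 = 2 → [3, 1, 2]
append stack[0]+stack[2] = 3+2 = 5 → [3, 1, 2, 5]
append stack[0]+stack[-1] = 3+5 = 8 → [3, 1, 2, 5, 8]
append stack[-1]+stack[-1] = 8+8 = 16 → [3, 1, 2, 5, 8, 16]
append stack[3]+stack[-1] = 5+16 = 21 → [3, 1, 2, 5, 8, 16, 21]
pop() removes 21 → [3, 1, 2, 5, 8, 16]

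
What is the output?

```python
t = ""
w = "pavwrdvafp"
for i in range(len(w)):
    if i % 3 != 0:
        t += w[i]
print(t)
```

i=0: skip
i=1: add 'a' → 'a'
i=2: add 'v' → 'av'
i=3: skip
i=4: add 'r' → 'avr'
i=5: add 'd' → 'avrd'
i=6: skip
i=7: add 'a' → 'avrda'
i=8: add 'f' → 'avrdaf'
i=9: skip

avrdaf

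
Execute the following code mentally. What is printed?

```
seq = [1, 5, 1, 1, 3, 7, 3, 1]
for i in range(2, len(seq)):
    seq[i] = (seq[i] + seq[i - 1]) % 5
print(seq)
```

[1, 5, 1, 2, 0, 2, 0, 1]

i=2: seq[2] = (1+5)%5 = 1 → [1, 5, 1, 1, 3, 7, 3, 1]
i=3: seq[3] = (1+1)%5 = 2 → [1, 5, 1, 2, 3, 7, 3, 1]
i=4: seq[4] = (3+2)%5 = 0 → [1, 5, 1, 2, 0, 7, 3, 1]
i=5: seq[5] = (7+0)%5 = 2 → [1, 5, 1, 2, 0, 2, 3, 1]
i=6: seq[6] = (3+2)%5 = 0 → [1, 5, 1, 2, 0, 2, 0, 1]
i=7: seq[7] = (1+0)%5 = 1 → [1, 5, 1, 2, 0, 2, 0, 1]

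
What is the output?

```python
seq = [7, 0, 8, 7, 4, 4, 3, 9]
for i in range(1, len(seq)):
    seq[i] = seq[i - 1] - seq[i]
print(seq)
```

[7, 7, -1, -8, -12, -16, -19, -28]

i=1: seq[1] = 7-0 = 7 → [7, 7, 8, 7, 4, 4, 3, 9]
i=2: seq[2] = 7-8 = -1 → [7, 7, -1, 7, 4, 4, 3, 9]
i=3: seq[3] = (-1)-7 = -8 → [7, 7, -1, -8, 4, 4, 3, 9]
i=4: seq[4] = (-8)-4 = -12 → [7, 7, -1, -8, -12, 4, 3, 9]
i=5: seq[5] = (-12)-4 = -16 → [7, 7, -1, -8, -12, -16, 3, 9]
i=6: seq[6] = (-16)-3 = -19 → [7, 7, -1, -8, -12, -16, -19, 9]
i=7: seq[7] = (-19)-9 = -28 → [7, 7, -1, -8, -12, -16, -19, -28]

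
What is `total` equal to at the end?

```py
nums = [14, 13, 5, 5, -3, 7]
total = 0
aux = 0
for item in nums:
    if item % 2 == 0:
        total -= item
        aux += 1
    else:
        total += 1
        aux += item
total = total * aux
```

-252

item=14: even, total = 0-14 = -14; aux=1
item=13: not even, total = (-14)+1 = -13; aux=14
item=5: not even, total = (-13)+1 = -12; aux=19
item=5: not even, total = (-12)+1 = -11; aux=24
item=-3: not even, total = (-11)+1 = -10; aux=21
item=7: not even, total = (-10)+1 = -9; aux=28
total*aux = (-9)*28 = -252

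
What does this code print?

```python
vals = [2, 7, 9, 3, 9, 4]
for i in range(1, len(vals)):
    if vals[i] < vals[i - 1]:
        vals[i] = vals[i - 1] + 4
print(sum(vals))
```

i=1: 7>=2, unchanged → [2, 7, 9, 3, 9, 4]
i=2: 9>=7, unchanged → [2, 7, 9, 3, 9, 4]
i=3: 3<9, vals[3] = 9+4 = 13 → [2, 7, 9, 13, 9, 4]
i=4: 9<13, vals[4] = 13+4 = 17 → [2, 7, 9, 13, 17, 4]
i=5: 4<17, vals[5] = 17+4 = 21 → [2, 7, 9, 13, 17, 21]
sum = 69

69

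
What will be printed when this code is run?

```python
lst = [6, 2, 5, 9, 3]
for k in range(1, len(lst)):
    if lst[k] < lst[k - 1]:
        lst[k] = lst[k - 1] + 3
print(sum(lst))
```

60

k=1: 2<6, lst[1] = 6+3 = 9 → [6, 9, 5, 9, 3]
k=2: 5<9, lst[2] = 9+3 = 12 → [6, 9, 12, 9, 3]
k=3: 9<12, lst[3] = 12+3 = 15 → [6, 9, 12, 15, 3]
k=4: 3<15, lst[4] = 15+3 = 18 → [6, 9, 12, 15, 18]
sum = 60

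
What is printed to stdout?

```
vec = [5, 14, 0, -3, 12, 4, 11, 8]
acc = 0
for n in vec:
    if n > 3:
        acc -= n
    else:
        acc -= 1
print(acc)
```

-56

n=5: >3, acc = 0-5 = -5
n=14: >3, acc = (-5)-14 = -19
n=0: not >3, acc = (-19)-1 = -20
n=-3: not >3, acc = (-20)-1 = -21
n=12: >3, acc = (-21)-12 = -33
n=4: >3, acc = (-33)-4 = -37
n=11: >3, acc = (-37)-11 = -48
n=8: >3, acc = (-48)-8 = -56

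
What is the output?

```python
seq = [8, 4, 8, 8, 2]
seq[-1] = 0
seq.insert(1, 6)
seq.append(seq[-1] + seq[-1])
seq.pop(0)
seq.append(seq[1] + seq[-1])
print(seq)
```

seq[-1] = 0 → [8, 4, 8, 8, 0]
insert 6 at 1 → [8, 6, 4, 8, 8, 0]
append seq[-1]+seq[-1] = 0+0 = 0 → [8, 6, 4, 8, 8, 0, 0]
pop(0) removes 8 → [6, 4, 8, 8, 0, 0]
append seq[1]+seq[-1] = 4+0 = 4 → [6, 4, 8, 8, 0, 0, 4]

[6, 4, 8, 8, 0, 0, 4]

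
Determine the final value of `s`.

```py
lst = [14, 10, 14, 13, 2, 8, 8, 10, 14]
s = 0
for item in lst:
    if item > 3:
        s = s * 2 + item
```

3218

item=14: >3, s = 0*2+14 = 14
item=10: >3, s = 14*2+10 = 38
item=14: >3, s = 38*2+14 = 90
item=13: >3, s = 90*2+13 = 193
item=2: not >3
item=8: >3, s = 193*2+8 = 394
item=8: >3, s = 394*2+8 = 796
item=10: >3, s = 796*2+10 = 1602
item=14: >3, s = 1602*2+14 = 3218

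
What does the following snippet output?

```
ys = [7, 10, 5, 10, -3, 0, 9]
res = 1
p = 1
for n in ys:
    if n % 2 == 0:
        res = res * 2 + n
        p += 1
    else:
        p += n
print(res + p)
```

90

n=7: not even; p=8
n=10: even, res = 1*2+10 = 12; p=9
n=5: not even; p=14
n=10: even, res = 12*2+10 = 34; p=15
n=-3: not even; p=12
n=0: even, res = 34*2+0 = 68; p=13
n=9: not even; p=22
res+p = 68+22 = 90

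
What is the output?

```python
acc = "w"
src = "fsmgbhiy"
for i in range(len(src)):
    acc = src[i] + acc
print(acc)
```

yihbgmsfw

i=0: prepend 'f' → 'fw'
i=1: prepend 's' → 'sfw'
i=2: prepend 'm' → 'msfw'
i=3: prepend 'g' → 'gmsfw'
i=4: prepend 'b' → 'bgmsfw'
i=5: prepend 'h' → 'hbgmsfw'
i=6: prepend 'i' → 'ihbgmsfw'
i=7: prepend 'y' → 'yihbgmsfw'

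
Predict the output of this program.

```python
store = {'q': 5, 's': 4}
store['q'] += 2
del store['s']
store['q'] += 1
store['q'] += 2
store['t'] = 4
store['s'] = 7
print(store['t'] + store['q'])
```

14

store['q'] = 5+2 = 7 → {'q': 7, 's': 4}
del 's' → {'q': 7}
store['q'] = 7+1 = 8 → {'q': 8}
store['q'] = 8+2 = 10 → {'q': 10}
store['t'] = 4 → {'q': 10, 't': 4}
store['s'] = 7 → {'q': 10, 't': 4, 's': 7}
store['t']+store['q'] = 4+10 = 14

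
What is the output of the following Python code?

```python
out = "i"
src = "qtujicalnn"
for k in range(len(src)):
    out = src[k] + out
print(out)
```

nnlacijutqi

k=0: prepend 'q' → 'qi'
k=1: prepend 't' → 'tqi'
k=2: prepend 'u' → 'utqi'
k=3: prepend 'j' → 'jutqi'
k=4: prepend 'i' → 'ijutqi'
k=5: prepend 'c' → 'cijutqi'
k=6: prepend 'a' → 'acijutqi'
k=7: prepend 'l' → 'lacijutqi'
k=8: prepend 'n' → 'nlacijutqi'
k=9: prepend 'n' → 'nnlacijutqi'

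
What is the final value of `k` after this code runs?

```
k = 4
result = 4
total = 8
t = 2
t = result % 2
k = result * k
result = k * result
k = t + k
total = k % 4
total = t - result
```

t = 4%2 = 0
k = 4*4 = 16
result = 16*4 = 64
k = 0+16 = 16
total = 16%4 = 0
total = 0-64 = -64

16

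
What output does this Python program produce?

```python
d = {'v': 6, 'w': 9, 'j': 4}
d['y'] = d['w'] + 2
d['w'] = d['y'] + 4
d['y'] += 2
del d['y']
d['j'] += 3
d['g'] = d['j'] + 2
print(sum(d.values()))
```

37

d['y'] = d['w']+2 = 11 → {'v': 6, 'w': 9, 'j': 4, 'y': 11}
d['w'] = d['y']+4 = 15 → {'v': 6, 'w': 15, 'j': 4, 'y': 11}
d['y'] = 11+2 = 13 → {'v': 6, 'w': 15, 'j': 4, 'y': 13}
del 'y' → {'v': 6, 'w': 15, 'j': 4}
d['j'] = 4+3 = 7 → {'v': 6, 'w': 15, 'j': 7}
d['g'] = d['j']+2 = 9 → {'v': 6, 'w': 15, 'j': 7, 'g': 9}
sum of values = 37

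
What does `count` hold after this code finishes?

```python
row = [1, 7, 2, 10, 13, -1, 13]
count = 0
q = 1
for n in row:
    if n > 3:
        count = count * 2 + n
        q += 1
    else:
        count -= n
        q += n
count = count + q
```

112

n=1: not >3, count = 0-1 = -1; q=2
n=7: >3, count = (-1)*2+7 = 5; q=3
n=2: not >3, count = 5-2 = 3; q=5
n=10: >3, count = 3*2+10 = 16; q=6
n=13: >3, count = 16*2+13 = 45; q=7
n=-1: not >3, count = 45-(-1) = 46; q=6
n=13: >3, count = 46*2+13 = 105; q=7
count+q = 105+7 = 112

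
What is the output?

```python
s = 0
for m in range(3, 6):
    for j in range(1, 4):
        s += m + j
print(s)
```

m=3,j=1: s = 0+4 = 4
m=3,j=2: s = 4+5 = 9
m=3,j=3: s = 9+6 = 15
m=4,j=1: s = 15+5 = 20
m=4,j=2: s = 20+6 = 26
m=4,j=3: s = 26+7 = 33
m=5,j=1: s = 33+6 = 39
m=5,j=2: s = 39+7 = 46
m=5,j=3: s = 46+8 = 54

54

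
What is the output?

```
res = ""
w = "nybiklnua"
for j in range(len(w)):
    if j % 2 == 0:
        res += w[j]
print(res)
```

nbkna

j=0: add 'n' → 'n'
j=1: skip
j=2: add 'b' → 'nb'
j=3: skip
j=4: add 'k' → 'nbk'
j=5: skip
j=6: add 'n' → 'nbkn'
j=7: skip
j=8: add 'a' → 'nbkna'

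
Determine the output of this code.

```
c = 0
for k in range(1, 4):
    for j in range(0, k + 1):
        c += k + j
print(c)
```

k=1,j=0: c = 0+1 = 1
k=1,j=1: c = 1+2 = 3
k=2,j=0: c = 3+2 = 5
k=2,j=1: c = 5+3 = 8
k=2,j=2: c = 8+4 = 12
k=3,j=0: c = 12+3 = 15
k=3,j=1: c = 15+4 = 19
k=3,j=2: c = 19+5 = 24
k=3,j=3: c = 24+6 = 30

30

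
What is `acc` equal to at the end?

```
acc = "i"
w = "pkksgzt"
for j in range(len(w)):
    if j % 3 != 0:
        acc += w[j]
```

'ikkgz'

j=0: skip
j=1: add 'k' → 'ik'
j=2: add 'k' → 'ikk'
j=3: skip
j=4: add 'g' → 'ikkg'
j=5: add 'z' → 'ikkgz'
j=6: skip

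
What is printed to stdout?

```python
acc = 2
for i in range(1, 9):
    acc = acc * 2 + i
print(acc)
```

1014

i=1: acc = 2*2+1 = 5
i=2: acc = 5*2+2 = 12
i=3: acc = 12*2+3 = 27
i=4: acc = 27*2+4 = 58
i=5: acc = 58*2+5 = 121
i=6: acc = 121*2+6 = 248
i=7: acc = 248*2+7 = 503
i=8: acc = 503*2+8 = 1014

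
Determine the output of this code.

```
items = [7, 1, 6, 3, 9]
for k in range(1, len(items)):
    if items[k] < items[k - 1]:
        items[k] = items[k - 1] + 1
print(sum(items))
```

45

k=1: 1<7, items[1] = 7+1 = 8 → [7, 8, 6, 3, 9]
k=2: 6<8, items[2] = 8+1 = 9 → [7, 8, 9, 3, 9]
k=3: 3<9, items[3] = 9+1 = 10 → [7, 8, 9, 10, 9]
k=4: 9<10, items[4] = 10+1 = 11 → [7, 8, 9, 10, 11]
sum = 45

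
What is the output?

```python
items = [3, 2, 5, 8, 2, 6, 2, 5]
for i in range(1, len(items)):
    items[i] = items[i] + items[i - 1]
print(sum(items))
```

i=1: items[1] = 2+3 = 5 → [3, 5, 5, 8, 2, 6, 2, 5]
i=2: items[2] = 5+5 = 10 → [3, 5, 10, 8, 2, 6, 2, 5]
i=3: items[3] = 8+10 = 18 → [3, 5, 10, 18, 2, 6, 2, 5]
i=4: items[4] = 2+18 = 20 → [3, 5, 10, 18, 20, 6, 2, 5]
i=5: items[5] = 6+20 = 26 → [3, 5, 10, 18, 20, 26, 2, 5]
i=6: items[6] = 2+26 = 28 → [3, 5, 10, 18, 20, 26, 28, 5]
i=7: items[7] = 5+28 = 33 → [3, 5, 10, 18, 20, 26, 28, 33]
sum = 143

143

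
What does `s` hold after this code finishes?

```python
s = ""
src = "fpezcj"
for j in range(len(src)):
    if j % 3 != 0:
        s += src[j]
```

'pecj'

j=0: skip
j=1: add 'p' → 'p'
j=2: add 'e' → 'pe'
j=3: skip
j=4: add 'c' → 'pec'
j=5: add 'j' → 'pecj'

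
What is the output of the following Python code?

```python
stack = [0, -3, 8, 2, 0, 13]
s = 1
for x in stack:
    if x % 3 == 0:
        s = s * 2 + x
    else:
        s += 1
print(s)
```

x=0: %3==0, s = 1*2+0 = 2
x=-3: %3==0, s = 2*2+(-3) = 1
x=8: not %3==0, s = 1+1 = 2
x=2: not %3==0, s = 2+1 = 3
x=0: %3==0, s = 3*2+0 = 6
x=13: not %3==0, s = 6+1 = 7

7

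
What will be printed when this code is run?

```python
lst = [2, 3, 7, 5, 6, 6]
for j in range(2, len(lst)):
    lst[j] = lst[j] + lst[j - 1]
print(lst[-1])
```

27

j=2: lst[2] = 7+3 = 10 → [2, 3, 10, 5, 6, 6]
j=3: lst[3] = 5+10 = 15 → [2, 3, 10, 15, 6, 6]
j=4: lst[4] = 6+15 = 21 → [2, 3, 10, 15, 21, 6]
j=5: lst[5] = 6+21 = 27 → [2, 3, 10, 15, 21, 27]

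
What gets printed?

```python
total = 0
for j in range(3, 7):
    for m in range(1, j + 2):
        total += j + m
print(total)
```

178

j=3,m=1: total = 0+4 = 4
j=3,m=2: total = 4+5 = 9
j=3,m=3: total = 9+6 = 15
j=3,m=4: total = 15+7 = 22
j=4,m=1: total = 22+5 = 27
j=4,m=2: total = 27+6 = 33
j=4,m=3: total = 33+7 = 40
j=4,m=4: total = 40+8 = 48
j=4,m=5: total = 48+9 = 57
j=5,m=1: total = 57+6 = 63
j=5,m=2: total = 63+7 = 70
j=5,m=3: total = 70+8 = 78
j=5,m=4: total = 78+9 = 87
j=5,m=5: total = 87+10 = 97
j=5,m=6: total = 97+11 = 108
j=6,m=1: total = 108+7 = 115
j=6,m=2: total = 115+8 = 123
j=6,m=3: total = 123+9 = 132
j=6,m=4: total = 132+10 = 142
j=6,m=5: total = 142+11 = 153
j=6,m=6: total = 153+12 = 165
j=6,m=7: total = 165+13 = 178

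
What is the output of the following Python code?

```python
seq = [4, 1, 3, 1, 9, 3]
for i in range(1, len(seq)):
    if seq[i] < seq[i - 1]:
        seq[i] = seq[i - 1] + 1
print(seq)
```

[4, 5, 6, 7, 9, 10]

i=1: 1<4, seq[1] = 4+1 = 5 → [4, 5, 3, 1, 9, 3]
i=2: 3<5, seq[2] = 5+1 = 6 → [4, 5, 6, 1, 9, 3]
i=3: 1<6, seq[3] = 6+1 = 7 → [4, 5, 6, 7, 9, 3]
i=4: 9>=7, unchanged → [4, 5, 6, 7, 9, 3]
i=5: 3<9, seq[5] = 9+1 = 10 → [4, 5, 6, 7, 9, 10]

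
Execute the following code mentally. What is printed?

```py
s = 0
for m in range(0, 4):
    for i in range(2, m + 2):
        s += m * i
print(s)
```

39

m=1,i=2: s = 0+2 = 2
m=2,i=2: s = 2+4 = 6
m=2,i=3: s = 6+6 = 12
m=3,i=2: s = 12+6 = 18
m=3,i=3: s = 18+9 = 27
m=3,i=4: s = 27+12 = 39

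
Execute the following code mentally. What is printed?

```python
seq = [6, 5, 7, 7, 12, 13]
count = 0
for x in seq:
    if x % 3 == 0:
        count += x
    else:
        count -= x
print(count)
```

-14

x=6: %3==0, count = 0+6 = 6
x=5: not %3==0, count = 6-5 = 1
x=7: not %3==0, count = 1-7 = -6
x=7: not %3==0, count = (-6)-7 = -13
x=12: %3==0, count = (-13)+12 = -1
x=13: not %3==0, count = (-1)-13 = -14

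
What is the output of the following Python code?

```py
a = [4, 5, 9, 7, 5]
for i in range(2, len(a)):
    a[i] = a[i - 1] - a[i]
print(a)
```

[4, 5, -4, -11, -16]

i=2: a[2] = 5-9 = -4 → [4, 5, -4, 7, 5]
i=3: a[3] = (-4)-7 = -11 → [4, 5, -4, -11, 5]
i=4: a[4] = (-11)-5 = -16 → [4, 5, -4, -11, -16]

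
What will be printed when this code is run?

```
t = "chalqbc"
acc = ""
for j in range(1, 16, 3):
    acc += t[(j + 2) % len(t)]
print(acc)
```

lcabh

j=1: add t[3]='l' → 'l'
j=4: add t[6]='c' → 'lc'
j=7: add t[2]='a' → 'lca'
j=10: add t[5]='b' → 'lcab'
j=13: add t[1]='h' → 'lcabh'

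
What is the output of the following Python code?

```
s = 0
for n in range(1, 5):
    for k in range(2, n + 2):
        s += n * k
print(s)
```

n=1,k=2: s = 0+2 = 2
n=2,k=2: s = 2+4 = 6
n=2,k=3: s = 6+6 = 12
n=3,k=2: s = 12+6 = 18
n=3,k=3: s = 18+9 = 27
n=3,k=4: s = 27+12 = 39
n=4,k=2: s = 39+8 = 47
n=4,k=3: s = 47+12 = 59
n=4,k=4: s = 59+16 = 75
n=4,k=5: s = 75+20 = 95

95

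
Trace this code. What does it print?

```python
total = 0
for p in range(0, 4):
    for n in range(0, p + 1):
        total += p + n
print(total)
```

p=0,n=0: total = 0+0 = 0
p=1,n=0: total = 0+1 = 1
p=1,n=1: total = 1+2 = 3
p=2,n=0: total = 3+2 = 5
p=2,n=1: total = 5+3 = 8
p=2,n=2: total = 8+4 = 12
p=3,n=0: total = 12+3 = 15
p=3,n=1: total = 15+4 = 19
p=3,n=2: total = 19+5 = 24
p=3,n=3: total = 24+6 = 30

30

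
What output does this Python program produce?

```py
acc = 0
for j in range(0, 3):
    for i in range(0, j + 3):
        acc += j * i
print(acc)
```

j=0,i=0: acc = 0+0 = 0
j=0,i=1: acc = 0+0 = 0
j=0,i=2: acc = 0+0 = 0
j=1,i=0: acc = 0+0 = 0
j=1,i=1: acc = 0+1 = 1
j=1,i=2: acc = 1+2 = 3
j=1,i=3: acc = 3+3 = 6
j=2,i=0: acc = 6+0 = 6
j=2,i=1: acc = 6+2 = 8
j=2,i=2: acc = 8+4 = 12
j=2,i=3: acc = 12+6 = 18
j=2,i=4: acc = 18+8 = 26

26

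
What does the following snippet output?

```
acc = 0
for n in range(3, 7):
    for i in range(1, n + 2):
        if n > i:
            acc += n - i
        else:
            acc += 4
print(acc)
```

n=3,i=1: 3>1, acc = 0+2 = 2
n=3,i=2: 3>2, acc = 2+1 = 3
n=3,i=3: not 3>3, acc = 3+4 = 7
n=3,i=4: not 3>4, acc = 7+4 = 11
n=4,i=1: 4>1, acc = 11+3 = 14
n=4,i=2: 4>2, acc = 14+2 = 16
n=4,i=3: 4>3, acc = 16+1 = 17
n=4,i=4: not 4>4, acc = 17+4 = 21
n=4,i=5: not 4>5, acc = 21+4 = 25
n=5,i=1: 5>1, acc = 25+4 = 29
n=5,i=2: 5>2, acc = 29+3 = 32
n=5,i=3: 5>3, acc = 32+2 = 34
n=5,i=4: 5>4, acc = 34+1 = 35
n=5,i=5: not 5>5, acc = 35+4 = 39
n=5,i=6: not 5>6, acc = 39+4 = 43
n=6,i=1: 6>1, acc = 43+5 = 48
n=6,i=2: 6>2, acc = 48+4 = 52
n=6,i=3: 6>3, acc = 52+3 = 55
n=6,i=4: 6>4, acc = 55+2 = 57
n=6,i=5: 6>5, acc = 57+1 = 58
n=6,i=6: not 6>6, acc = 58+4 = 62
n=6,i=7: not 6>7, acc = 62+4 = 66

66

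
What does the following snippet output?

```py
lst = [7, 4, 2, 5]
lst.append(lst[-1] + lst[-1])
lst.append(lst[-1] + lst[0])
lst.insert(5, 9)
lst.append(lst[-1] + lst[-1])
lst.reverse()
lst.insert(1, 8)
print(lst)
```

[34, 8, 17, 9, 10, 5, 2, 4, 7]

append lst[-1]+lst[-1] = 5+5 = 10 → [7, 4, 2, 5, 10]
append lst[-1]+lst[0] = 10+7 = 17 → [7, 4, 2, 5, 10, 17]
insert 9 at 5 → [7, 4, 2, 5, 10, 9, 17]
append lst[-1]+lst[-1] = 17+17 = 34 → [7, 4, 2, 5, 10, 9, 17, 34]
reverse → [34, 17, 9, 10, 5, 2, 4, 7]
insert 8 at 1 → [34, 8, 17, 9, 10, 5, 2, 4, 7]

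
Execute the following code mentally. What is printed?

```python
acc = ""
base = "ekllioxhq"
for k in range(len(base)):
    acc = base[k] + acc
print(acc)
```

k=0: prepend 'e' → 'e'
k=1: prepend 'k' → 'ke'
k=2: prepend 'l' → 'lke'
k=3: prepend 'l' → 'llke'
k=4: prepend 'i' → 'illke'
k=5: prepend 'o' → 'oillke'
k=6: prepend 'x' → 'xoillke'
k=7: prepend 'h' → 'hxoillke'
k=8: prepend 'q' → 'qhxoillke'

qhxoillke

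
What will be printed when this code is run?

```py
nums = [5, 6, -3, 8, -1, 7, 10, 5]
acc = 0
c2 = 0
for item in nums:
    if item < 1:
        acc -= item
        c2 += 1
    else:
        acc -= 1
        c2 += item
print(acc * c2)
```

item=5: not <1, acc = 0-1 = -1; c2=5
item=6: not <1, acc = (-1)-1 = -2; c2=11
item=-3: <1, acc = (-2)-(-3) = 1; c2=12
item=8: not <1, acc = 1-1 = 0; c2=20
item=-1: <1, acc = 0-(-1) = 1; c2=21
item=7: not <1, acc = 1-1 = 0; c2=28
item=10: not <1, acc = 0-1 = -1; c2=38
item=5: not <1, acc = (-1)-1 = -2; c2=43
acc*c2 = (-2)*43 = -86

-86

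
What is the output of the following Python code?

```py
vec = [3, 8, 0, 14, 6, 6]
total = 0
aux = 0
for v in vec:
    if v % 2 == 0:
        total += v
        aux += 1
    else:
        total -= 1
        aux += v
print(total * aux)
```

264

v=3: not even, total = 0-1 = -1; aux=3
v=8: even, total = (-1)+8 = 7; aux=4
v=0: even, total = 7+0 = 7; aux=5
v=14: even, total = 7+14 = 21; aux=6
v=6: even, total = 21+6 = 27; aux=7
v=6: even, total = 27+6 = 33; aux=8
total*aux = 33*8 = 264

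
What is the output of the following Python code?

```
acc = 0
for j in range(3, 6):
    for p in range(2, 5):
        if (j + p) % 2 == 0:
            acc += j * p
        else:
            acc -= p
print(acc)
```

j=3,p=2: odd sum, acc = 0-2 = -2
j=3,p=3: even sum, acc = (-2)+9 = 7
j=3,p=4: odd sum, acc = 7-4 = 3
j=4,p=2: even sum, acc = 3+8 = 11
j=4,p=3: odd sum, acc = 11-3 = 8
j=4,p=4: even sum, acc = 8+16 = 24
j=5,p=2: odd sum, acc = 24-2 = 22
j=5,p=3: even sum, acc = 22+15 = 37
j=5,p=4: odd sum, acc = 37-4 = 33

33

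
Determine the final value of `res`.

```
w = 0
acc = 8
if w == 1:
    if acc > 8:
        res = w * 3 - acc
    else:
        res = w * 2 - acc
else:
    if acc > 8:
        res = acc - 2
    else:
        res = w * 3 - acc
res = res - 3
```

-11

w=0, acc=8
w == 1 is False; acc > 8 is False
→ res = w * 3 - acc = -8
res = (-8)-3 = -11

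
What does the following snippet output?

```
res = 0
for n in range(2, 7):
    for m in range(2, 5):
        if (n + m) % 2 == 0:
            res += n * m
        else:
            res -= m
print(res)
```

75

n=2,m=2: even sum, res = 0+4 = 4
n=2,m=3: odd sum, res = 4-3 = 1
n=2,m=4: even sum, res = 1+8 = 9
n=3,m=2: odd sum, res = 9-2 = 7
n=3,m=3: even sum, res = 7+9 = 16
n=3,m=4: odd sum, res = 16-4 = 12
n=4,m=2: even sum, res = 12+8 = 20
n=4,m=3: odd sum, res = 20-3 = 17
n=4,m=4: even sum, res = 17+16 = 33
n=5,m=2: odd sum, res = 33-2 = 31
n=5,m=3: even sum, res = 31+15 = 46
n=5,m=4: odd sum, res = 46-4 = 42
n=6,m=2: even sum, res = 42+12 = 54
n=6,m=3: odd sum, res = 54-3 = 51
n=6,m=4: even sum, res = 51+24 = 75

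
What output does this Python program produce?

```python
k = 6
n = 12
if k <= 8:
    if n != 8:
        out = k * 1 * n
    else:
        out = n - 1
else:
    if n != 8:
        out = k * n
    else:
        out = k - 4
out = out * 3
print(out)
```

216

k=6, n=12
k <= 8 is True; n != 8 is True
→ out = k * 1 * n = 72
out = 72*3 = 216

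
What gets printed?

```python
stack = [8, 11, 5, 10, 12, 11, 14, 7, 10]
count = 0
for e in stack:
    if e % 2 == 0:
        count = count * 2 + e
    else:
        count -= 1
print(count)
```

256

e=8: even, count = 0*2+8 = 8
e=11: not even, count = 8-1 = 7
e=5: not even, count = 7-1 = 6
e=10: even, count = 6*2+10 = 22
e=12: even, count = 22*2+12 = 56
e=11: not even, count = 56-1 = 55
e=14: even, count = 55*2+14 = 124
e=7: not even, count = 124-1 = 123
e=10: even, count = 123*2+10 = 256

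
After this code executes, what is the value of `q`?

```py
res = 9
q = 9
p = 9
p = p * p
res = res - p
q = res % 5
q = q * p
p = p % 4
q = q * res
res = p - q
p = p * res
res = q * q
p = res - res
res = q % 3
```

p = 9*9 = 81
res = 9-81 = -72
q = (-72)%5 = 3
q = 3*81 = 243
p = 81%4 = 1
q = 243*(-72) = -17496
res = 1-(-17496) = 17497
p = 1*17497 = 17497
res = (-17496)*(-17496) = 306110016
p = 306110016-306110016 = 0
res = (-17496)%3 = 0

-17496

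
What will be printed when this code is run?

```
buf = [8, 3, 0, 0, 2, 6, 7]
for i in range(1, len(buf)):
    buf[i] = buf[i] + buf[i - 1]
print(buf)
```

i=1: buf[1] = 3+8 = 11 → [8, 11, 0, 0, 2, 6, 7]
i=2: buf[2] = 0+11 = 11 → [8, 11, 11, 0, 2, 6, 7]
i=3: buf[3] = 0+11 = 11 → [8, 11, 11, 11, 2, 6, 7]
i=4: buf[4] = 2+11 = 13 → [8, 11, 11, 11, 13, 6, 7]
i=5: buf[5] = 6+13 = 19 → [8, 11, 11, 11, 13, 19, 7]
i=6: buf[6] = 7+19 = 26 → [8, 11, 11, 11, 13, 19, 26]

[8, 11, 11, 11, 13, 19, 26]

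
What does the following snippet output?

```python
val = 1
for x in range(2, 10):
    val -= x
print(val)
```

x=2: val = 1-2 = -1
x=3: val = (-1)-3 = -4
x=4: val = (-4)-4 = -8
x=5: val = (-8)-5 = -13
x=6: val = (-13)-6 = -19
x=7: val = (-19)-7 = -26
x=8: val = (-26)-8 = -34
x=9: val = (-34)-9 = -43

-43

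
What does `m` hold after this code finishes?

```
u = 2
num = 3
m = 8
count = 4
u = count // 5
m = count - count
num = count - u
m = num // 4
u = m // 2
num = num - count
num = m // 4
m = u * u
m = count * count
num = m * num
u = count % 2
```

u = 4//5 = 0
m = 4-4 = 0
num = 4-0 = 4
m = 4//4 = 1
u = 1//2 = 0
num = 4-4 = 0
num = 1//4 = 0
m = 0*0 = 0
m = 4*4 = 16
num = 16*0 = 0
u = 4%2 = 0

16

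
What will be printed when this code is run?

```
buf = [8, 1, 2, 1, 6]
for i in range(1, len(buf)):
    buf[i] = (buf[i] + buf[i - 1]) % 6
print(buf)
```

[8, 3, 5, 0, 0]

i=1: buf[1] = (1+8)%6 = 3 → [8, 3, 2, 1, 6]
i=2: buf[2] = (2+3)%6 = 5 → [8, 3, 5, 1, 6]
i=3: buf[3] = (1+5)%6 = 0 → [8, 3, 5, 0, 6]
i=4: buf[4] = (6+0)%6 = 0 → [8, 3, 5, 0, 0]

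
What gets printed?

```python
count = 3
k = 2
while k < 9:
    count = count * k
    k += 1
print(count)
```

120960

k=2: count = 3*2 = 6
k=3: count = 6*3 = 18
k=4: count = 18*4 = 72
k=5: count = 72*5 = 360
k=6: count = 360*6 = 2160
k=7: count = 2160*7 = 15120
k=8: count = 15120*8 = 120960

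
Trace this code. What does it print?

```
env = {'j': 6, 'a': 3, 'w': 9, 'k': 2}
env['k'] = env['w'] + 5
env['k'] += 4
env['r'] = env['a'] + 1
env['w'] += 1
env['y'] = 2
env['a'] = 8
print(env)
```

{'j': 6, 'a': 8, 'w': 10, 'k': 18, 'r': 4, 'y': 2}

env['k'] = env['w']+5 = 14 → {'j': 6, 'a': 3, 'w': 9, 'k': 14}
env['k'] = 14+4 = 18 → {'j': 6, 'a': 3, 'w': 9, 'k': 18}
env['r'] = env['a']+1 = 4 → {'j': 6, 'a': 3, 'w': 9, 'k': 18, 'r': 4}
env['w'] = 9+1 = 10 → {'j': 6, 'a': 3, 'w': 10, 'k': 18, 'r': 4}
env['y'] = 2 → {'j': 6, 'a': 3, 'w': 10, 'k': 18, 'r': 4, 'y': 2}
env['a'] = 8 → {'j': 6, 'a': 8, 'w': 10, 'k': 18, 'r': 4, 'y': 2}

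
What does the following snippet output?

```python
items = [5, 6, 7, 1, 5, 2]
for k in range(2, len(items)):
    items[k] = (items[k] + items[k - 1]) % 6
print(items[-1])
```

k=2: items[2] = (7+6)%6 = 1 → [5, 6, 1, 1, 5, 2]
k=3: items[3] = (1+1)%6 = 2 → [5, 6, 1, 2, 5, 2]
k=4: items[4] = (5+2)%6 = 1 → [5, 6, 1, 2, 1, 2]
k=5: items[5] = (2+1)%6 = 3 → [5, 6, 1, 2, 1, 3]

3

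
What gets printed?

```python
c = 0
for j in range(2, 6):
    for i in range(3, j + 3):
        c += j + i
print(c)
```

j=2,i=3: c = 0+5 = 5
j=2,i=4: c = 5+6 = 11
j=3,i=3: c = 11+6 = 17
j=3,i=4: c = 17+7 = 24
j=3,i=5: c = 24+8 = 32
j=4,i=3: c = 32+7 = 39
j=4,i=4: c = 39+8 = 47
j=4,i=5: c = 47+9 = 56
j=4,i=6: c = 56+10 = 66
j=5,i=3: c = 66+8 = 74
j=5,i=4: c = 74+9 = 83
j=5,i=5: c = 83+10 = 93
j=5,i=6: c = 93+11 = 104
j=5,i=7: c = 104+12 = 116

116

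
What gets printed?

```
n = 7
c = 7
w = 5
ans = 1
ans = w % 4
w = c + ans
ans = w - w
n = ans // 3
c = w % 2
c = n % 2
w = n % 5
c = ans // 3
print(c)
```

0

ans = 5%4 = 1
w = 7+1 = 8
ans = 8-8 = 0
n = 0//3 = 0
c = 8%2 = 0
c = 0%2 = 0
w = 0%5 = 0
c = 0//3 = 0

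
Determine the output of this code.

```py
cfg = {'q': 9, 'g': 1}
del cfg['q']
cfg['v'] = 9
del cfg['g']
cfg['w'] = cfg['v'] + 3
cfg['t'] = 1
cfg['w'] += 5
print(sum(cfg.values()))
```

del 'q' → {'g': 1}
cfg['v'] = 9 → {'g': 1, 'v': 9}
del 'g' → {'v': 9}
cfg['w'] = cfg['v']+3 = 12 → {'v': 9, 'w': 12}
cfg['t'] = 1 → {'v': 9, 'w': 12, 't': 1}
cfg['w'] = 12+5 = 17 → {'v': 9, 'w': 17, 't': 1}
sum of values = 27

27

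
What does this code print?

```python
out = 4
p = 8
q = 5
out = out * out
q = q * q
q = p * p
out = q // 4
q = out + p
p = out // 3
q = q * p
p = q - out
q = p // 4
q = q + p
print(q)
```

out = 4*4 = 16
q = 5*5 = 25
q = 8*8 = 64
out = 64//4 = 16
q = 16+8 = 24
p = 16//3 = 5
q = 24*5 = 120
p = 120-16 = 104
q = 104//4 = 26
q = 26+104 = 130

130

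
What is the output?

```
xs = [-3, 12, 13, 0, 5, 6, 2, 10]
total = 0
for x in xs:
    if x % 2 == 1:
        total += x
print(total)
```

15

x=-3: odd, total = 0+(-3) = -3
x=12: not odd
x=13: odd, total = (-3)+13 = 10
x=0: not odd
x=5: odd, total = 10+5 = 15
x=6: not odd
x=2: not odd
x=10: not odd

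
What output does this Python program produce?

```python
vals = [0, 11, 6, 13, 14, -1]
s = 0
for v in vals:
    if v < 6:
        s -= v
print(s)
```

v=0: <6, s = 0-0 = 0
v=11: not <6
v=6: not <6
v=13: not <6
v=14: not <6
v=-1: <6, s = 0-(-1) = 1

1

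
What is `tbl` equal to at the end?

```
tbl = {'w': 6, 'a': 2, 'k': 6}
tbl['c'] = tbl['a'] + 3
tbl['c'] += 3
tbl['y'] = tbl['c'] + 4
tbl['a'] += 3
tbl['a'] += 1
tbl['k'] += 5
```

{'w': 6, 'a': 6, 'k': 11, 'c': 8, 'y': 12}

tbl['c'] = tbl['a']+3 = 5 → {'w': 6, 'a': 2, 'k': 6, 'c': 5}
tbl['c'] = 5+3 = 8 → {'w': 6, 'a': 2, 'k': 6, 'c': 8}
tbl['y'] = tbl['c']+4 = 12 → {'w': 6, 'a': 2, 'k': 6, 'c': 8, 'y': 12}
tbl['a'] = 2+3 = 5 → {'w': 6, 'a': 5, 'k': 6, 'c': 8, 'y': 12}
tbl['a'] = 5+1 = 6 → {'w': 6, 'a': 6, 'k': 6, 'c': 8, 'y': 12}
tbl['k'] = 6+5 = 11 → {'w': 6, 'a': 6, 'k': 11, 'c': 8, 'y': 12}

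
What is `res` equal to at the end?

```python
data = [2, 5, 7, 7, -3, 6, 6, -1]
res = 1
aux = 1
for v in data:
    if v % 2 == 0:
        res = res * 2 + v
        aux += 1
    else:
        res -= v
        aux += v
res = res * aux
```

-551

v=2: even, res = 1*2+2 = 4; aux=2
v=5: not even, res = 4-5 = -1; aux=7
v=7: not even, res = (-1)-7 = -8; aux=14
v=7: not even, res = (-8)-7 = -15; aux=21
v=-3: not even, res = (-15)-(-3) = -12; aux=18
v=6: even, res = (-12)*2+6 = -18; aux=19
v=6: even, res = (-18)*2+6 = -30; aux=20
v=-1: not even, res = (-30)-(-1) = -29; aux=19
res*aux = (-29)*19 = -551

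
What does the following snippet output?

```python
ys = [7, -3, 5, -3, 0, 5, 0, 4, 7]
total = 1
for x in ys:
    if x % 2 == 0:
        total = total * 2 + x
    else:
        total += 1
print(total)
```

x=7: not even, total = 1+1 = 2
x=-3: not even, total = 2+1 = 3
x=5: not even, total = 3+1 = 4
x=-3: not even, total = 4+1 = 5
x=0: even, total = 5*2+0 = 10
x=5: not even, total = 10+1 = 11
x=0: even, total = 11*2+0 = 22
x=4: even, total = 22*2+4 = 48
x=7: not even, total = 48+1 = 49

49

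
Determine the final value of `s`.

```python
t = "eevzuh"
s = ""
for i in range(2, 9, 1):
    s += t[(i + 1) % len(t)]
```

i=2: add t[3]='z' → 'z'
i=3: add t[4]='u' → 'zu'
i=4: add t[5]='h' → 'zuh'
i=5: add t[0]='e' → 'zuhe'
i=6: add t[1]='e' → 'zuhee'
i=7: add t[2]='v' → 'zuheev'
i=8: add t[3]='z' → 'zuheevz'

'zuheevz'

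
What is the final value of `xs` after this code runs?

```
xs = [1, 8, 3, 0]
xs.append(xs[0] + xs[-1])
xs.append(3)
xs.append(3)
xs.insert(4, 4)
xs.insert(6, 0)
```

append xs[0]+xs[-1] = 1+0 = 1 → [1, 8, 3, 0, 1]
append 3 → [1, 8, 3, 0, 1, 3]
append 3 → [1, 8, 3, 0, 1, 3, 3]
insert 4 at 4 → [1, 8, 3, 0, 4, 1, 3, 3]
insert 0 at 6 → [1, 8, 3, 0, 4, 1, 0, 3, 3]

[1, 8, 3, 0, 4, 1, 0, 3, 3]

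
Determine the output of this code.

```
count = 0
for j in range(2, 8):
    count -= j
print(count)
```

-27

j=2: count = 0-2 = -2
j=3: count = (-2)-3 = -5
j=4: count = (-5)-4 = -9
j=5: count = (-9)-5 = -14
j=6: count = (-14)-6 = -20
j=7: count = (-20)-7 = -27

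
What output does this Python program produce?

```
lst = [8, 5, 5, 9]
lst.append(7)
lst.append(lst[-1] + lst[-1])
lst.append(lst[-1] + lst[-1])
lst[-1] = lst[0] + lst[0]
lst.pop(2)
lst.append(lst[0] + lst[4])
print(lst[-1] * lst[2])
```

append 7 → [8, 5, 5, 9, 7]
append lst[-1]+lst[-1] = 7+7 = 14 → [8, 5, 5, 9, 7, 14]
append lst[-1]+lst[-1] = 14+14 = 28 → [8, 5, 5, 9, 7, 14, 28]
lst[-1] = lst[0]+lst[0] = 8+8 = 16 → [8, 5, 5, 9, 7, 14, 16]
pop(2) removes 5 → [8, 5, 9, 7, 14, 16]
append lst[0]+lst[4] = 8+14 = 22 → [8, 5, 9, 7, 14, 16, 22]
lst[-1]*lst[2] = 22*9 = 198

198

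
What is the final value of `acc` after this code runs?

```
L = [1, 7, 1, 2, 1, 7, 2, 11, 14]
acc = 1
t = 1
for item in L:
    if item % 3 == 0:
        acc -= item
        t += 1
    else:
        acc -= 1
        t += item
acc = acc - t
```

-55

item=1: not %3==0, acc = 1-1 = 0; t=2
item=7: not %3==0, acc = 0-1 = -1; t=9
item=1: not %3==0, acc = (-1)-1 = -2; t=10
item=2: not %3==0, acc = (-2)-1 = -3; t=12
item=1: not %3==0, acc = (-3)-1 = -4; t=13
item=7: not %3==0, acc = (-4)-1 = -5; t=20
item=2: not %3==0, acc = (-5)-1 = -6; t=22
item=11: not %3==0, acc = (-6)-1 = -7; t=33
item=14: not %3==0, acc = (-7)-1 = -8; t=47
acc-t = (-8)-47 = -55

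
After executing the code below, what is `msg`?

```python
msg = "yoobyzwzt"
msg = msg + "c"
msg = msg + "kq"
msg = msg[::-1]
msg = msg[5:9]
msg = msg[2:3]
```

'y'

+ 'c' → 'yoobyzwztc'
+ 'kq' → 'yoobyzwztckq'
reverse → 'qkctzwzybooy'
slice [5:9] → 'wzyb'
slice [2:3] → 'y'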